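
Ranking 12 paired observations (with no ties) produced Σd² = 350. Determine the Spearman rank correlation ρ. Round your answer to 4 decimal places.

ρ = 1 − 6Σd² / [n(n²−1)] = 1 − 6×350 / (12×143)
  = 1 − 2100/1716 = 1 − 1.22378 ≈ -0.2238

-0.2238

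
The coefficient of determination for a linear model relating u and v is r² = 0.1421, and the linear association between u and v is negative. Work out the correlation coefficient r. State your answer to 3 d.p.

-0.377

|r| = √0.1421 = 0.377
The association is negative, so r = −0.377.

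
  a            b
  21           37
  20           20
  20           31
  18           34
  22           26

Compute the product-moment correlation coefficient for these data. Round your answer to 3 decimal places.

n = 5, Σa = 101, Σb = 148, Σa² = 2049, Σb² = 4562, Σab = 2981
nΣab − ΣaΣb = 14905 − 14948 = -43
nΣa² − (Σa)² = 10245 − 10201 = 44; nΣb² − (Σb)² = 22810 − 21904 = 906
r = -43 / √(44 × 906) = -43 / 199.6597 ≈ -0.215

-0.215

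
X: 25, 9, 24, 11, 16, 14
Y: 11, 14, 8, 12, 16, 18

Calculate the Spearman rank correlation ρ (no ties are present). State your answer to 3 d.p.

-0.486

Rank X: 6, 1, 5, 2, 4, 3
Rank Y: 2, 4, 1, 3, 5, 6
d = rank(X) − rank(Y): 4, -3, 4, -1, -1, -3; Σd² = 52
ρ = 1 − 6Σd² / [n(n²−1)] = 1 − 6×52 / (6×35) = 1 − 312/210 ≈ -0.486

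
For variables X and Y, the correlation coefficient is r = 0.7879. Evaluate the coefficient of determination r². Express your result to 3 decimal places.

0.621

r² = (0.7879)² = 0.621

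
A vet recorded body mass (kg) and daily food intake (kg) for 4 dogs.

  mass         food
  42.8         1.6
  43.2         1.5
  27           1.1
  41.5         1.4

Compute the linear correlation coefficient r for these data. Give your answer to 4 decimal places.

n = 4, Σx = 154.5, Σy = 5.6, Σx² = 6149.33, Σy² = 7.98, Σxy = 221.08
nΣxy − ΣxΣy = 884.32 − 865.2 = 19.12
nΣx² − (Σx)² = 24597.32 − 23870.25 = 727.07; nΣy² − (Σy)² = 31.92 − 31.36 = 0.56
r = 19.12 / √(727.07 × 0.56) = 19.12 / 20.1782 ≈ 0.9476

0.9476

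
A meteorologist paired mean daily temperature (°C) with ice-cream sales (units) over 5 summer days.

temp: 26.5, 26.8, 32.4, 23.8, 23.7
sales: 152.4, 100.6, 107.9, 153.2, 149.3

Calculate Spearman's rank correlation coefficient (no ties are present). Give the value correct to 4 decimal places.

Rank temp: 3, 4, 5, 2, 1
Rank sales: 4, 1, 2, 5, 3
d = rank(temp) − rank(sales): -1, 3, 3, -3, -2; Σd² = 32
ρ = 1 − 6Σd² / [n(n²−1)] = 1 − 6×32 / (5×24) = 1 − 192/120 ≈ -0.6000

-0.6000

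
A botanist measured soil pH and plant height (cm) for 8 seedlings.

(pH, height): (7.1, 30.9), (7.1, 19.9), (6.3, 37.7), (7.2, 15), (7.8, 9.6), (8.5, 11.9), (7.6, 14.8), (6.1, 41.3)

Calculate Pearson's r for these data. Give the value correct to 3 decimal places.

-0.889

n = 8, Σx = 57.7, Σy = 181.1, Σx² = 420.41, Σy² = 5155.61, Σxy = 1246.63
nΣxy − ΣxΣy = 9973.04 − 10449.47 = -476.43
nΣx² − (Σx)² = 3363.28 − 3329.29 = 33.99; nΣy² − (Σy)² = 41244.88 − 32797.21 = 8447.67
r = -476.43 / √(33.99 × 8447.67) = -476.43 / 535.8510 ≈ -0.889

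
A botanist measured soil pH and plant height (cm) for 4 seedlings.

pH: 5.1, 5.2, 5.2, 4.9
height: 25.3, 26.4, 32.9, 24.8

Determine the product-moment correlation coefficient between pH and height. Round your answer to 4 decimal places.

n = 4, Σx = 20.4, Σy = 109.4, Σx² = 104.1, Σy² = 3034.5, Σxy = 558.91
nΣxy − ΣxΣy = 2235.64 − 2231.76 = 3.88
nΣx² − (Σx)² = 416.4 − 416.16 = 0.24; nΣy² − (Σy)² = 12138 − 11968.36 = 169.64
r = 3.88 / √(0.24 × 169.64) = 3.88 / 6.3807 ≈ 0.6081

0.6081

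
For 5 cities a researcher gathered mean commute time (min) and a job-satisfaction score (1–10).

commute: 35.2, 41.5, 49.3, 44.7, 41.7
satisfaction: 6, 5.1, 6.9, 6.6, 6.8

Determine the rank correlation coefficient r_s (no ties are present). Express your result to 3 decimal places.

Rank commute: 1, 2, 5, 4, 3
Rank satisfaction: 2, 1, 5, 3, 4
d = rank(commute) − rank(satisfaction): -1, 1, 0, 1, -1; Σd² = 4
ρ = 1 − 6Σd² / [n(n²−1)] = 1 − 6×4 / (5×24) = 1 − 24/120 ≈ 0.800

0.800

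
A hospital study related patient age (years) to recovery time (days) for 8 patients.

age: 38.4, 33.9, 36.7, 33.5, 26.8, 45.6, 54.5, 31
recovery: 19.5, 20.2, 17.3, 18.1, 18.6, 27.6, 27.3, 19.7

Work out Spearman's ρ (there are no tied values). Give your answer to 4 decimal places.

0.5238

Rank age: 6, 4, 5, 3, 1, 7, 8, 2
Rank recovery: 4, 6, 1, 2, 3, 8, 7, 5
d = rank(age) − rank(recovery): 2, -2, 4, 1, -2, -1, 1, -3; Σd² = 40
ρ = 1 − 6Σd² / [n(n²−1)] = 1 − 6×40 / (8×63) = 1 − 240/504 ≈ 0.5238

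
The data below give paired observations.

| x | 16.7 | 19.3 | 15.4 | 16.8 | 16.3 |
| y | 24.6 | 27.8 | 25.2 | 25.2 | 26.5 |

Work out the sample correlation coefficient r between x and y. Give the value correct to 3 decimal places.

n = 5, Σx = 84.5, Σy = 129.3, Σx² = 1436.47, Σy² = 3350.33, Σxy = 2190.75
nΣxy − ΣxΣy = 10953.75 − 10925.85 = 27.9
nΣx² − (Σx)² = 7182.35 − 7140.25 = 42.1; nΣy² − (Σy)² = 16751.65 − 16718.49 = 33.16
r = 27.9 / √(42.1 × 33.16) = 27.9 / 37.3636 ≈ 0.747

0.747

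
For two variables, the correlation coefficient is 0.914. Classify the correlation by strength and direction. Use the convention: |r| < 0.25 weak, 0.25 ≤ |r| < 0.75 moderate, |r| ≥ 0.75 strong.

r = 0.914 > 0 so the relationship is positive.
|r| = 0.914, which falls in the strong range.

strong positive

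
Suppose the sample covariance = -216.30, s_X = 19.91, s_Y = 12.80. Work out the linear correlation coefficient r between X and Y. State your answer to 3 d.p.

r = Cov(X,Y) / (s_X · s_Y) = -216.30 / (19.91 × 12.80)
  = -216.30 / 254.8480 ≈ -0.849

-0.849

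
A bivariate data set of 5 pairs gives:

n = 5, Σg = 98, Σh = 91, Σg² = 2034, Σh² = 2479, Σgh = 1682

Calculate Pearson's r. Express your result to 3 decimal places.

-0.333

r = (nΣgh − ΣgΣh) / √[(nΣg² − (Σg)²)(nΣh² − (Σh)²)]
Numerator: 5×1682 − 98×91 = -508
Denominator: √[(10170 − 9604)(12395 − 8281)] = √[566 × 4114] = 1525.9502
r = -508 / 1525.9502 ≈ -0.333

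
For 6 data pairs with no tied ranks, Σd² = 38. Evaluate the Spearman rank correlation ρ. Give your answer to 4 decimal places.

ρ = 1 − 6Σd² / [n(n²−1)] = 1 − 6×38 / (6×35)
  = 1 − 228/210 = 1 − 1.08571 ≈ -0.0857

-0.0857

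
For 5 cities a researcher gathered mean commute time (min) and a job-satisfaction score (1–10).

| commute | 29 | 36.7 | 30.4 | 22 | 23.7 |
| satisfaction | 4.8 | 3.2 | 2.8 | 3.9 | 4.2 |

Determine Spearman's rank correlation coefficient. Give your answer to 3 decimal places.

-0.500

Rank commute: 3, 5, 4, 1, 2
Rank satisfaction: 5, 2, 1, 3, 4
d = rank(commute) − rank(satisfaction): -2, 3, 3, -2, -2; Σd² = 30
ρ = 1 − 6Σd² / [n(n²−1)] = 1 − 6×30 / (5×24) = 1 − 180/120 ≈ -0.500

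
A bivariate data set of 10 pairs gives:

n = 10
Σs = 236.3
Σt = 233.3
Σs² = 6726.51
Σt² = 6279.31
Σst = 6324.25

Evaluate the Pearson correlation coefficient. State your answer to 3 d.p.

0.830

r = (nΣst − ΣsΣt) / √[(nΣs² − (Σs)²)(nΣt² − (Σt)²)]
Numerator: 10×6324.25 − 236.3×233.3 = 8113.71
Denominator: √[(67265.1 − 55837.69)(62793.1 − 54428.89)] = √[11427.41 × 8364.21] = 9776.5667
r = 8113.71 / 9776.5667 ≈ 0.830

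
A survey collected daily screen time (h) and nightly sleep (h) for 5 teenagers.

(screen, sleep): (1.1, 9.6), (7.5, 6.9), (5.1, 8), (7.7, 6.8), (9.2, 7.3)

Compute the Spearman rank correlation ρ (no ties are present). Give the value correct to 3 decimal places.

Rank screen: 1, 3, 2, 4, 5
Rank sleep: 5, 2, 4, 1, 3
d = rank(screen) − rank(sleep): -4, 1, -2, 3, 2; Σd² = 34
ρ = 1 − 6Σd² / [n(n²−1)] = 1 − 6×34 / (5×24) = 1 − 204/120 ≈ -0.700

-0.700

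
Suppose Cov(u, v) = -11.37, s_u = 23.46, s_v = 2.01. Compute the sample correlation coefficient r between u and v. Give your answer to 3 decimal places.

r = Cov(u,v) / (s_u · s_v) = -11.37 / (23.46 × 2.01)
  = -11.37 / 47.1546 ≈ -0.241

-0.241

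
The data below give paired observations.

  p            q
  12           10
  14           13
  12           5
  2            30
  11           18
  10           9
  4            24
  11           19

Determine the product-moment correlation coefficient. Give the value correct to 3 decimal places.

n = 8, Σp = 76, Σq = 128, Σp² = 846, Σq² = 2536, Σpq = 1015
nΣpq − ΣpΣq = 8120 − 9728 = -1608
nΣp² − (Σp)² = 6768 − 5776 = 992; nΣq² − (Σq)² = 20288 − 16384 = 3904
r = -1608 / √(992 × 3904) = -1608 / 1967.9350 ≈ -0.817

-0.817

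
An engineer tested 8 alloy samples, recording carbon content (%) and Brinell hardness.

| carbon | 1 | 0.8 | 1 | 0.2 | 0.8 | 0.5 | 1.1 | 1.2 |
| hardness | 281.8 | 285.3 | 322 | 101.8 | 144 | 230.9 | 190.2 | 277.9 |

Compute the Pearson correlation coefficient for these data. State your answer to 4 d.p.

n = 8, Σx = 6.6, Σy = 1833.9, Σx² = 6.22, Σy² = 462309.83, Σxy = 1625.75
nΣxy − ΣxΣy = 13006 − 12103.74 = 902.26
nΣx² − (Σx)² = 49.76 − 43.56 = 6.2; nΣy² − (Σy)² = 3698478.64 − 3363189.21 = 335289.43
r = 902.26 / √(6.2 × 335289.43) = 902.26 / 1441.8025 ≈ 0.6258

0.6258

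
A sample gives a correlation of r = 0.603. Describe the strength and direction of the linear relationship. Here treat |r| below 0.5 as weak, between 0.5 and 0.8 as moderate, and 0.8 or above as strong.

moderate positive

r = 0.603 > 0 so the relationship is positive.
|r| = 0.603, which falls in the moderate range.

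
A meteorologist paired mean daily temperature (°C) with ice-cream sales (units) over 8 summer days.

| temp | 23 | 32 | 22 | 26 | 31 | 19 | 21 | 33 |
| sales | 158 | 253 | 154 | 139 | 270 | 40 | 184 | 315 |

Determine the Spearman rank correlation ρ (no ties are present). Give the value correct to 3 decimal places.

0.762

Rank temp: 4, 7, 3, 5, 6, 1, 2, 8
Rank sales: 4, 6, 3, 2, 7, 1, 5, 8
d = rank(temp) − rank(sales): 0, 1, 0, 3, -1, 0, -3, 0; Σd² = 20
ρ = 1 − 6Σd² / [n(n²−1)] = 1 − 6×20 / (8×63) = 1 − 120/504 ≈ 0.762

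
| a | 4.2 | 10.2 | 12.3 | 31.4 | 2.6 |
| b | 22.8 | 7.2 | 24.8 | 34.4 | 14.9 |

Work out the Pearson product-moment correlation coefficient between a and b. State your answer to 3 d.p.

n = 5, Σa = 60.7, Σb = 104.1, Σa² = 1265.69, Σb² = 2592.09, Σab = 1593.14
nΣab − ΣaΣb = 7965.7 − 6318.87 = 1646.83
nΣa² − (Σa)² = 6328.45 − 3684.49 = 2643.96; nΣb² − (Σb)² = 12960.45 − 10836.81 = 2123.64
r = 1646.83 / √(2643.96 × 2123.64) = 1646.83 / 2369.5610 ≈ 0.695

0.695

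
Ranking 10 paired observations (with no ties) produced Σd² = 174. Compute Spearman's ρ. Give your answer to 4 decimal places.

ρ = 1 − 6Σd² / [n(n²−1)] = 1 − 6×174 / (10×99)
  = 1 − 1044/990 = 1 − 1.05455 ≈ -0.0545

-0.0545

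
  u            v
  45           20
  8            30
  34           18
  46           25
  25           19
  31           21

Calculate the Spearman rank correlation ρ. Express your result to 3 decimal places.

-0.143

Rank u: 5, 1, 4, 6, 2, 3
Rank v: 3, 6, 1, 5, 2, 4
d = rank(u) − rank(v): 2, -5, 3, 1, 0, -1; Σd² = 40
ρ = 1 − 6Σd² / [n(n²−1)] = 1 − 6×40 / (6×35) = 1 − 240/210 ≈ -0.143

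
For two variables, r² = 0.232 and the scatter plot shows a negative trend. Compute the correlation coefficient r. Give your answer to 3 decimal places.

-0.482

|r| = √0.232 = 0.482
The association is negative, so r = −0.482.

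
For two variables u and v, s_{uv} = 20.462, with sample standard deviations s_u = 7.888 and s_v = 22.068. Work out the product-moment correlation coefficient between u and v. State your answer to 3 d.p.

0.118

r = Cov(u,v) / (s_u · s_v) = 20.462 / (7.888 × 22.068)
  = 20.462 / 174.0724 ≈ 0.118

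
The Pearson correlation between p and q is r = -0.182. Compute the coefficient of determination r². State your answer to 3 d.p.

0.033

r² = (-0.182)² = 0.033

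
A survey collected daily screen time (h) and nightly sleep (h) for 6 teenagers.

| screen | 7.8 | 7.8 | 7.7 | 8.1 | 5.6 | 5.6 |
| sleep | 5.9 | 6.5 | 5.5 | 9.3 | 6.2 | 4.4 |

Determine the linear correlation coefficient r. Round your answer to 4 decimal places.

0.5607

n = 6, Σx = 42.6, Σy = 37.8, Σx² = 309.3, Σy² = 251.6, Σxy = 273.76
nΣxy − ΣxΣy = 1642.56 − 1610.28 = 32.28
nΣx² − (Σx)² = 1855.8 − 1814.76 = 41.04; nΣy² − (Σy)² = 1509.6 − 1428.84 = 80.76
r = 32.28 / √(41.04 × 80.76) = 32.28 / 57.5707 ≈ 0.5607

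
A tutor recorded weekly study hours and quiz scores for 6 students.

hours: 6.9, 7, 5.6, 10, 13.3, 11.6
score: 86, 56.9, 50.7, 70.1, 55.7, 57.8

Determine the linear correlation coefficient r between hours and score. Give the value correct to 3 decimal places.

-0.162

n = 6, Σx = 54.4, Σy = 377.2, Σx² = 539.42, Σy² = 24561.44, Σxy = 3387.91
nΣxy − ΣxΣy = 20327.46 − 20519.68 = -192.22
nΣx² − (Σx)² = 3236.52 − 2959.36 = 277.16; nΣy² − (Σy)² = 147368.64 − 142279.84 = 5088.8
r = -192.22 / √(277.16 × 5088.8) = -192.22 / 1187.6076 ≈ -0.162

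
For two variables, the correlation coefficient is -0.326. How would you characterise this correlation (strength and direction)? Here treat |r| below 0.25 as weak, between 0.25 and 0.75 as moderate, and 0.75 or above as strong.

r = -0.326 < 0 so the relationship is negative.
|r| = 0.326, which falls in the moderate range.

moderate negative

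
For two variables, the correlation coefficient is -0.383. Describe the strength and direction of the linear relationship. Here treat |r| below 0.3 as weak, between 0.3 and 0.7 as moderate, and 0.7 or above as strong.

r = -0.383 < 0 so the relationship is negative.
|r| = 0.383, which falls in the moderate range.

moderate negative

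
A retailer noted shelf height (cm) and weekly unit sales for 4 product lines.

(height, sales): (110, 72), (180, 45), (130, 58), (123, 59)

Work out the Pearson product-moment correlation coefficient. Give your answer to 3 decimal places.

n = 4, Σx = 543, Σy = 234, Σx² = 76529, Σy² = 14054, Σxy = 30817
nΣxy − ΣxΣy = 123268 − 127062 = -3794
nΣx² − (Σx)² = 306116 − 294849 = 11267; nΣy² − (Σy)² = 56216 − 54756 = 1460
r = -3794 / √(11267 × 1460) = -3794 / 4055.8378 ≈ -0.935

-0.935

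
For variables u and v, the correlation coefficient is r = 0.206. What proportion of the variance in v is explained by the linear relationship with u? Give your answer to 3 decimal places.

0.042

r² = (0.206)² = 0.042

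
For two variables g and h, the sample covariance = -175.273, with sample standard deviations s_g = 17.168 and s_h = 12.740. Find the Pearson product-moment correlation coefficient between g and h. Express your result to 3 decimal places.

r = Cov(g,h) / (s_g · s_h) = -175.273 / (17.168 × 12.740)
  = -175.273 / 218.7203 ≈ -0.801

-0.801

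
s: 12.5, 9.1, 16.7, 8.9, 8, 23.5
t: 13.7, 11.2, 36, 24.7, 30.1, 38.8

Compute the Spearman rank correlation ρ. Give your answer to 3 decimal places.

Rank s: 4, 3, 5, 2, 1, 6
Rank t: 2, 1, 5, 3, 4, 6
d = rank(s) − rank(t): 2, 2, 0, -1, -3, 0; Σd² = 18
ρ = 1 − 6Σd² / [n(n²−1)] = 1 − 6×18 / (6×35) = 1 − 108/210 ≈ 0.486

0.486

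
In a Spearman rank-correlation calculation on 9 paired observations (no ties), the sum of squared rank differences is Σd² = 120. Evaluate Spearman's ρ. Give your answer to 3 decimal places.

ρ = 1 − 6Σd² / [n(n²−1)] = 1 − 6×120 / (9×80)
  = 1 − 720/720 = 1 − 1.0000 ≈ 0.000

0.000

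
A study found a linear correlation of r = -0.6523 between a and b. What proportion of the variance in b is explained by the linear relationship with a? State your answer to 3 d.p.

0.425

r² = (-0.6523)² = 0.425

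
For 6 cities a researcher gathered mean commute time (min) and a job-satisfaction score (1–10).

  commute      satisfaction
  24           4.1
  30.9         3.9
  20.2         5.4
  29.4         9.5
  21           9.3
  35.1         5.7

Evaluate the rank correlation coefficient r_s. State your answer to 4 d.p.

Rank commute: 3, 5, 1, 4, 2, 6
Rank satisfaction: 2, 1, 3, 6, 5, 4
d = rank(commute) − rank(satisfaction): 1, 4, -2, -2, -3, 2; Σd² = 38
ρ = 1 − 6Σd² / [n(n²−1)] = 1 − 6×38 / (6×35) = 1 − 228/210 ≈ -0.0857

-0.0857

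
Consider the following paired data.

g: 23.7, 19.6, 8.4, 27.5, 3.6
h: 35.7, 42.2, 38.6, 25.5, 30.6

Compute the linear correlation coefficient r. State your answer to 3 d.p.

n = 5, Σg = 82.8, Σh = 172.6, Σg² = 1785.62, Σh² = 6131.9, Σgh = 2808.86
nΣgh − ΣgΣh = 14044.3 − 14291.28 = -246.98
nΣg² − (Σg)² = 8928.1 − 6855.84 = 2072.26; nΣh² − (Σh)² = 30659.5 − 29790.76 = 868.74
r = -246.98 / √(2072.26 × 868.74) = -246.98 / 1341.7359 ≈ -0.184

-0.184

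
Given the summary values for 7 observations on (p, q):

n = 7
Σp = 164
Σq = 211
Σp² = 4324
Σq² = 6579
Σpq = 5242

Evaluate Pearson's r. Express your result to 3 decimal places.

r = (nΣpq − ΣpΣq) / √[(nΣp² − (Σp)²)(nΣq² − (Σq)²)]
Numerator: 7×5242 − 164×211 = 2090
Denominator: √[(30268 − 26896)(46053 − 44521)] = √[3372 × 1532] = 2272.8625
r = 2090 / 2272.8625 ≈ 0.920

0.920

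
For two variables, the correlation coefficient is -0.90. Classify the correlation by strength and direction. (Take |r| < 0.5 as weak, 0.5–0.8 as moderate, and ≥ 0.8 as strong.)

strong negative

r = -0.90 < 0 so the relationship is negative.
|r| = 0.90, which falls in the strong range.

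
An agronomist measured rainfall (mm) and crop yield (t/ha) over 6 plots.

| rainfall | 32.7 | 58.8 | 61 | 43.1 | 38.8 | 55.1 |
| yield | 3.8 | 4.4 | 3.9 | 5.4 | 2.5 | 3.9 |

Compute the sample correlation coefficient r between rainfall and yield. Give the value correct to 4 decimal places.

n = 6, Σx = 289.5, Σy = 23.9, Σx² = 14646.79, Σy² = 99.63, Σxy = 1165.51
nΣxy − ΣxΣy = 6993.06 − 6919.05 = 74.01
nΣx² − (Σx)² = 87880.74 − 83810.25 = 4070.49; nΣy² − (Σy)² = 597.78 − 571.21 = 26.57
r = 74.01 / √(4070.49 × 26.57) = 74.01 / 328.8661 ≈ 0.2250

0.2250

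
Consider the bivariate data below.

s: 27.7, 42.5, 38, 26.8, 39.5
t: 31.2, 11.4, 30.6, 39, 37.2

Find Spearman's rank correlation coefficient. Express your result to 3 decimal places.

Rank s: 2, 5, 3, 1, 4
Rank t: 3, 1, 2, 5, 4
d = rank(s) − rank(t): -1, 4, 1, -4, 0; Σd² = 34
ρ = 1 − 6Σd² / [n(n²−1)] = 1 − 6×34 / (5×24) = 1 − 204/120 ≈ -0.700

-0.700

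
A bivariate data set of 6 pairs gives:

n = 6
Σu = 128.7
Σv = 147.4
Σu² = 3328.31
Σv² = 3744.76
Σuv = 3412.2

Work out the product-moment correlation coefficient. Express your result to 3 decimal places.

r = (nΣuv − ΣuΣv) / √[(nΣu² − (Σu)²)(nΣv² − (Σv)²)]
Numerator: 6×3412.2 − 128.7×147.4 = 1502.82
Denominator: √[(19969.86 − 16563.69)(22468.56 − 21726.76)] = √[3406.17 × 741.8] = 1589.5587
r = 1502.82 / 1589.5587 ≈ 0.945

0.945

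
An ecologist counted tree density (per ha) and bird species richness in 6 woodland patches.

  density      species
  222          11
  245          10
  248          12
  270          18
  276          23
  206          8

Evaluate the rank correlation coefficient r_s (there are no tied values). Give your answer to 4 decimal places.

Rank density: 2, 3, 4, 5, 6, 1
Rank species: 3, 2, 4, 5, 6, 1
d = rank(density) − rank(species): -1, 1, 0, 0, 0, 0; Σd² = 2
ρ = 1 − 6Σd² / [n(n²−1)] = 1 − 6×2 / (6×35) = 1 − 12/210 ≈ 0.9429

0.9429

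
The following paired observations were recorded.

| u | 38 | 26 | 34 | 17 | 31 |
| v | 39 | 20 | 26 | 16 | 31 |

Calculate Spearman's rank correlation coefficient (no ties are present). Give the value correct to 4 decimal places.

Rank u: 5, 2, 4, 1, 3
Rank v: 5, 2, 3, 1, 4
d = rank(u) − rank(v): 0, 0, 1, 0, -1; Σd² = 2
ρ = 1 − 6Σd² / [n(n²−1)] = 1 − 6×2 / (5×24) = 1 − 12/120 ≈ 0.9000

0.9000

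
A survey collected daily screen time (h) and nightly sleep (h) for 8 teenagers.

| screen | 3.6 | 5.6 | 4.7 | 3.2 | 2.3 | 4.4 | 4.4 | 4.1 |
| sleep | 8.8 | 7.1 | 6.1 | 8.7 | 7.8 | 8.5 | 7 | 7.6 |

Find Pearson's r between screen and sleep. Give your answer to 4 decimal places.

n = 8, Σx = 32.3, Σy = 61.6, Σx² = 137.47, Σy² = 480.6, Σxy = 245.25
nΣxy − ΣxΣy = 1962 − 1989.68 = -27.68
nΣx² − (Σx)² = 1099.76 − 1043.29 = 56.47; nΣy² − (Σy)² = 3844.8 − 3794.56 = 50.24
r = -27.68 / √(56.47 × 50.24) = -27.68 / 53.2640 ≈ -0.5197

-0.5197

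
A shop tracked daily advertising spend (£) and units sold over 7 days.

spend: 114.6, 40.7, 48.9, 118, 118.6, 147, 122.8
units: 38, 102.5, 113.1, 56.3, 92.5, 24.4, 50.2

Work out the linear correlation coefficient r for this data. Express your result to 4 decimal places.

-0.8437

n = 7, Σx = 710.6, Σy = 477, Σx² = 81859.66, Σy² = 39583.2, Σxy = 41422.4
nΣxy − ΣxΣy = 289956.8 − 338956.2 = -48999.4
nΣx² − (Σx)² = 573017.62 − 504952.36 = 68065.26; nΣy² − (Σy)² = 277082.4 − 227529 = 49553.4
r = -48999.4 / √(68065.26 × 49553.4) = -48999.4 / 58076.3726 ≈ -0.8437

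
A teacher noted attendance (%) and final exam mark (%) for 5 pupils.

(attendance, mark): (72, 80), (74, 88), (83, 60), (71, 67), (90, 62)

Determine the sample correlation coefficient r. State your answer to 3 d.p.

n = 5, Σx = 390, Σy = 357, Σx² = 30690, Σy² = 26077, Σxy = 27589
nΣxy − ΣxΣy = 137945 − 139230 = -1285
nΣx² − (Σx)² = 153450 − 152100 = 1350; nΣy² − (Σy)² = 130385 − 127449 = 2936
r = -1285 / √(1350 × 2936) = -1285 / 1990.8792 ≈ -0.645

-0.645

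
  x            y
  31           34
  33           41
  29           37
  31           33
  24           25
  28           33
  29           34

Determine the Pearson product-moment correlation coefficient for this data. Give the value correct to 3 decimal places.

n = 7, Σx = 205, Σy = 237, Σx² = 6053, Σy² = 8165, Σxy = 7013
nΣxy − ΣxΣy = 49091 − 48585 = 506
nΣx² − (Σx)² = 42371 − 42025 = 346; nΣy² − (Σy)² = 57155 − 56169 = 986
r = 506 / √(346 × 986) = 506 / 584.0856 ≈ 0.866

0.866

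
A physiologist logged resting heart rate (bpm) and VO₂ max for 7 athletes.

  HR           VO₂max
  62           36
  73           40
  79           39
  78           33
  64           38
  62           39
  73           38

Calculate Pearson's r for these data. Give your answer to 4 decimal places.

n = 7, Σx = 491, Σy = 263, Σx² = 34767, Σy² = 9915, Σxy = 18431
nΣxy − ΣxΣy = 129017 − 129133 = -116
nΣx² − (Σx)² = 243369 − 241081 = 2288; nΣy² − (Σy)² = 69405 − 69169 = 236
r = -116 / √(2288 × 236) = -116 / 734.8251 ≈ -0.1579

-0.1579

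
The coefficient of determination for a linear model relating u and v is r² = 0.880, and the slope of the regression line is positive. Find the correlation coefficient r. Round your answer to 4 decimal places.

0.9381

|r| = √0.880 = 0.9381
The association is positive, so r = 0.9381.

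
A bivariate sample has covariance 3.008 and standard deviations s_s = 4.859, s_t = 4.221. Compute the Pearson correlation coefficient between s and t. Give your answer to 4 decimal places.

r = Cov(s,t) / (s_s · s_t) = 3.008 / (4.859 × 4.221)
  = 3.008 / 20.5098 ≈ 0.1467

0.1467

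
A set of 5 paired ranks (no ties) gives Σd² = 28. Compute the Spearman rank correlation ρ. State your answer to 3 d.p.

ρ = 1 − 6Σd² / [n(n²−1)] = 1 − 6×28 / (5×24)
  = 1 − 168/120 = 1 − 1.4000 ≈ -0.400

-0.400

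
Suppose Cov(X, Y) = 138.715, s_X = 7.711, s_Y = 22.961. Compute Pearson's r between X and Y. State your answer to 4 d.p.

r = Cov(X,Y) / (s_X · s_Y) = 138.715 / (7.711 × 22.961)
  = 138.715 / 177.0523 ≈ 0.7835

0.7835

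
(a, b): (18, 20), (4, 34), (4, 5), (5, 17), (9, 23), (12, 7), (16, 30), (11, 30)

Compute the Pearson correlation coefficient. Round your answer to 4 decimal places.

0.1554

n = 8, Σa = 79, Σb = 166, Σa² = 983, Σb² = 4248, Σab = 1702
nΣab − ΣaΣb = 13616 − 13114 = 502
nΣa² − (Σa)² = 7864 − 6241 = 1623; nΣb² − (Σb)² = 33984 − 27556 = 6428
r = 502 / √(1623 × 6428) = 502 / 3229.9604 ≈ 0.1554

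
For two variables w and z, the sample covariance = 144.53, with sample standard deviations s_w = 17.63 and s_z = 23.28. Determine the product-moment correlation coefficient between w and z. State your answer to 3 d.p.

0.352

r = Cov(w,z) / (s_w · s_z) = 144.53 / (17.63 × 23.28)
  = 144.53 / 410.4264 ≈ 0.352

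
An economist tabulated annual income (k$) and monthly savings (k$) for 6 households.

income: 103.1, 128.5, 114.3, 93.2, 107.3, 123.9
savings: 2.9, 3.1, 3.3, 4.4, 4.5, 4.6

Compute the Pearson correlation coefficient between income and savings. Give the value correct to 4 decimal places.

-0.1890

n = 6, Σx = 670.3, Σy = 22.8, Σx² = 75757.09, Σy² = 89.68, Σxy = 2537.4
nΣxy − ΣxΣy = 15224.4 − 15282.84 = -58.44
nΣx² − (Σx)² = 454542.54 − 449302.09 = 5240.45; nΣy² − (Σy)² = 538.08 − 519.84 = 18.24
r = -58.44 / √(5240.45 × 18.24) = -58.44 / 309.1695 ≈ -0.1890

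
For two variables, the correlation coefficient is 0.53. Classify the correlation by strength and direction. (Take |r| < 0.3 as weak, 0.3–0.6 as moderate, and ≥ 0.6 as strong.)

r = 0.53 > 0 so the relationship is positive.
|r| = 0.53, which falls in the moderate range.

moderate positive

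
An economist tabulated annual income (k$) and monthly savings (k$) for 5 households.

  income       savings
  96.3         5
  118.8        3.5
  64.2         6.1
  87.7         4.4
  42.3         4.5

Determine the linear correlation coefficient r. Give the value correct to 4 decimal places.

n = 5, Σx = 409.3, Σy = 23.5, Σx² = 36989.35, Σy² = 114.07, Σxy = 1865.15
nΣxy − ΣxΣy = 9325.75 − 9618.55 = -292.8
nΣx² − (Σx)² = 184946.75 − 167526.49 = 17420.26; nΣy² − (Σy)² = 570.35 − 552.25 = 18.1
r = -292.8 / √(17420.26 × 18.1) = -292.8 / 561.5218 ≈ -0.5214

-0.5214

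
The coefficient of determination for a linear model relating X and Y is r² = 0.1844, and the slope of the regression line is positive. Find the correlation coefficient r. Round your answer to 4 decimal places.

|r| = √0.1844 = 0.4294
The association is positive, so r = 0.4294.

0.4294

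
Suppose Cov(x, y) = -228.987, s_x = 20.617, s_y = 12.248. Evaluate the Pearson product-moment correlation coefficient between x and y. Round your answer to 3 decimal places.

r = Cov(x,y) / (s_x · s_y) = -228.987 / (20.617 × 12.248)
  = -228.987 / 252.5170 ≈ -0.907

-0.907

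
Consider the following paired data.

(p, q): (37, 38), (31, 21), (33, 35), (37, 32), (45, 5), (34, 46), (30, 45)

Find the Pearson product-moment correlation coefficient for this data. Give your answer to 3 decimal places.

-0.679

n = 7, Σp = 247, Σq = 222, Σp² = 8869, Σq² = 8300, Σpq = 7535
nΣpq − ΣpΣq = 52745 − 54834 = -2089
nΣp² − (Σp)² = 62083 − 61009 = 1074; nΣq² − (Σq)² = 58100 − 49284 = 8816
r = -2089 / √(1074 × 8816) = -2089 / 3077.0739 ≈ -0.679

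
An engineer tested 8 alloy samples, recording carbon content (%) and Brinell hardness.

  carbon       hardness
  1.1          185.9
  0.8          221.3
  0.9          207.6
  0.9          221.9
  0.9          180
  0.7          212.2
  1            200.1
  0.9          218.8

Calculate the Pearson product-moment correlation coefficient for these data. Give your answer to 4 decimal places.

n = 8, Σx = 7.2, Σy = 1647.8, Σx² = 6.58, Σy² = 341212.16, Σxy = 1475.64
nΣxy − ΣxΣy = 11805.12 − 11864.16 = -59.04
nΣx² − (Σx)² = 52.64 − 51.84 = 0.8; nΣy² − (Σy)² = 2729697.28 − 2715244.84 = 14452.44
r = -59.04 / √(0.8 × 14452.44) = -59.04 / 107.5265 ≈ -0.5491

-0.5491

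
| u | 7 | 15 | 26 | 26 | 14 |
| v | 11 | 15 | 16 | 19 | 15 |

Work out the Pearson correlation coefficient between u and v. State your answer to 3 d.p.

0.892

n = 5, Σu = 88, Σv = 76, Σu² = 1822, Σv² = 1188, Σuv = 1422
nΣuv − ΣuΣv = 7110 − 6688 = 422
nΣu² − (Σu)² = 9110 − 7744 = 1366; nΣv² − (Σv)² = 5940 − 5776 = 164
r = 422 / √(1366 × 164) = 422 / 473.3117 ≈ 0.892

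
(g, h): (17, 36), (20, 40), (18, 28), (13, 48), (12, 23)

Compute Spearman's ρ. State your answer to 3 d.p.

0.300

Rank g: 3, 5, 4, 2, 1
Rank h: 3, 4, 2, 5, 1
d = rank(g) − rank(h): 0, 1, 2, -3, 0; Σd² = 14
ρ = 1 − 6Σd² / [n(n²−1)] = 1 − 6×14 / (5×24) = 1 − 84/120 ≈ 0.300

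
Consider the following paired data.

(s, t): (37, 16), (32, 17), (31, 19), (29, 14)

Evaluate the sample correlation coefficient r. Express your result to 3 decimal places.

0.118

n = 4, Σs = 129, Σt = 66, Σs² = 4195, Σt² = 1102, Σst = 2131
nΣst − ΣsΣt = 8524 − 8514 = 10
nΣs² − (Σs)² = 16780 − 16641 = 139; nΣt² − (Σt)² = 4408 − 4356 = 52
r = 10 / √(139 × 52) = 10 / 85.0176 ≈ 0.118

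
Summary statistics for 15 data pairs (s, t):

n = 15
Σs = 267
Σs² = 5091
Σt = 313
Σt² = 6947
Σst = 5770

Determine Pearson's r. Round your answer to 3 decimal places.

r = (nΣst − ΣsΣt) / √[(nΣs² − (Σs)²)(nΣt² − (Σt)²)]
Numerator: 15×5770 − 267×313 = 2979
Denominator: √[(76365 − 71289)(104205 − 97969)] = √[5076 × 6236] = 5626.1831
r = 2979 / 5626.1831 ≈ 0.529

0.529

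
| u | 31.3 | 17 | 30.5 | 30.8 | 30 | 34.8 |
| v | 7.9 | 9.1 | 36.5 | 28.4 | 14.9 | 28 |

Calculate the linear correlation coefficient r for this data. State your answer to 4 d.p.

n = 6, Σu = 174.4, Σv = 124.8, Σu² = 5258.62, Σv² = 3290.04, Σuv = 3811.34
nΣuv − ΣuΣv = 22868.04 − 21765.12 = 1102.92
nΣu² − (Σu)² = 31551.72 − 30415.36 = 1136.36; nΣv² − (Σv)² = 19740.24 − 15575.04 = 4165.2
r = 1102.92 / √(1136.36 × 4165.2) = 1102.92 / 2175.5842 ≈ 0.5070

0.5070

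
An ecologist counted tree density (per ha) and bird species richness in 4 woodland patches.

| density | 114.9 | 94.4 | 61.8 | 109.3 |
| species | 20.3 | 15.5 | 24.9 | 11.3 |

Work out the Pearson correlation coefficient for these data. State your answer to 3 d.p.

n = 4, Σx = 380.4, Σy = 72, Σx² = 37879.1, Σy² = 1400.04, Σxy = 6569.58
nΣxy − ΣxΣy = 26278.32 − 27388.8 = -1110.48
nΣx² − (Σx)² = 151516.4 − 144704.16 = 6812.24; nΣy² − (Σy)² = 5600.16 − 5184 = 416.16
r = -1110.48 / √(6812.24 × 416.16) = -1110.48 / 1683.7404 ≈ -0.660

-0.660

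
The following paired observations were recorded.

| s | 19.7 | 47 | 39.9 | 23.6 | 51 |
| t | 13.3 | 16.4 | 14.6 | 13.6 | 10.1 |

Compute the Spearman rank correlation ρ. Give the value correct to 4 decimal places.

Rank s: 1, 4, 3, 2, 5
Rank t: 2, 5, 4, 3, 1
d = rank(s) − rank(t): -1, -1, -1, -1, 4; Σd² = 20
ρ = 1 − 6Σd² / [n(n²−1)] = 1 − 6×20 / (5×24) = 1 − 120/120 ≈ 0.0000

0.0000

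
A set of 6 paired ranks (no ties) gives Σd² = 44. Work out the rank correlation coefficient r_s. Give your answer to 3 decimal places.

ρ = 1 − 6Σd² / [n(n²−1)] = 1 − 6×44 / (6×35)
  = 1 − 264/210 = 1 − 1.2571 ≈ -0.257

-0.257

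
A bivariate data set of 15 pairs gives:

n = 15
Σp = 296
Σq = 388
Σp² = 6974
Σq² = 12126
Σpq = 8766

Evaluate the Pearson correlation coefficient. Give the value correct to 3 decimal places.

0.721

r = (nΣpq − ΣpΣq) / √[(nΣp² − (Σp)²)(nΣq² − (Σq)²)]
Numerator: 15×8766 − 296×388 = 16642
Denominator: √[(104610 − 87616)(181890 − 150544)] = √[16994 × 31346] = 23080.1630
r = 16642 / 23080.1630 ≈ 0.721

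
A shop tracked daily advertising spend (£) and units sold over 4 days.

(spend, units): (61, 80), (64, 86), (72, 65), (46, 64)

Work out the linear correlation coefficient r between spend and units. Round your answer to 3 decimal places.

0.242

n = 4, Σx = 243, Σy = 295, Σx² = 15117, Σy² = 22117, Σxy = 18008
nΣxy − ΣxΣy = 72032 − 71685 = 347
nΣx² − (Σx)² = 60468 − 59049 = 1419; nΣy² − (Σy)² = 88468 − 87025 = 1443
r = 347 / √(1419 × 1443) = 347 / 1430.9497 ≈ 0.242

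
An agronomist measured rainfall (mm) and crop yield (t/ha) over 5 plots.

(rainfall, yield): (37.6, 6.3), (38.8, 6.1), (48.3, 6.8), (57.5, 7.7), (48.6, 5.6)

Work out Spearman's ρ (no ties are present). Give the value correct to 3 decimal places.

Rank rainfall: 1, 2, 3, 5, 4
Rank yield: 3, 2, 4, 5, 1
d = rank(rainfall) − rank(yield): -2, 0, -1, 0, 3; Σd² = 14
ρ = 1 − 6Σd² / [n(n²−1)] = 1 − 6×14 / (5×24) = 1 − 84/120 ≈ 0.300

0.300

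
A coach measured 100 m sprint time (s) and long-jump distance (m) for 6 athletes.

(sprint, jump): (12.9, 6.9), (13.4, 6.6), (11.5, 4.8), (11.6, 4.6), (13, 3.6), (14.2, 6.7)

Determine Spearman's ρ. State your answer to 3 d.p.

Rank sprint: 3, 5, 1, 2, 4, 6
Rank jump: 6, 4, 3, 2, 1, 5
d = rank(sprint) − rank(jump): -3, 1, -2, 0, 3, 1; Σd² = 24
ρ = 1 − 6Σd² / [n(n²−1)] = 1 − 6×24 / (6×35) = 1 − 144/210 ≈ 0.314

0.314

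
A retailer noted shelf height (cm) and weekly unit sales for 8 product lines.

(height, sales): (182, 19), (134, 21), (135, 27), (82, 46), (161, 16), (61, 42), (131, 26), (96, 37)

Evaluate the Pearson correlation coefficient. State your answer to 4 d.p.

n = 8, Σx = 982, Σy = 234, Σx² = 132048, Σy² = 7712, Σxy = 25785
nΣxy − ΣxΣy = 206280 − 229788 = -23508
nΣx² − (Σx)² = 1056384 − 964324 = 92060; nΣy² − (Σy)² = 61696 − 54756 = 6940
r = -23508 / √(92060 × 6940) = -23508 / 25276.4001 ≈ -0.9300

-0.9300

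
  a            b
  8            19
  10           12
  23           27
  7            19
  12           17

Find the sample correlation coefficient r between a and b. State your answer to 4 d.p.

n = 5, Σa = 60, Σb = 94, Σa² = 886, Σb² = 1884, Σab = 1230
nΣab − ΣaΣb = 6150 − 5640 = 510
nΣa² − (Σa)² = 4430 − 3600 = 830; nΣb² − (Σb)² = 9420 − 8836 = 584
r = 510 / √(830 × 584) = 510 / 696.2184 ≈ 0.7325

0.7325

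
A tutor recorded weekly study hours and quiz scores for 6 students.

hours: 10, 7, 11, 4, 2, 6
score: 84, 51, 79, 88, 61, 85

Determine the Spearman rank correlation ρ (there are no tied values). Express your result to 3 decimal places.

Rank hours: 5, 4, 6, 2, 1, 3
Rank score: 4, 1, 3, 6, 2, 5
d = rank(hours) − rank(score): 1, 3, 3, -4, -1, -2; Σd² = 40
ρ = 1 − 6Σd² / [n(n²−1)] = 1 − 6×40 / (6×35) = 1 − 240/210 ≈ -0.143

-0.143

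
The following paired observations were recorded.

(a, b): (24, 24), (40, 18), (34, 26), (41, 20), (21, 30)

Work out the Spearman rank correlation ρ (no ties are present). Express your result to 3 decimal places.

Rank a: 2, 4, 3, 5, 1
Rank b: 3, 1, 4, 2, 5
d = rank(a) − rank(b): -1, 3, -1, 3, -4; Σd² = 36
ρ = 1 − 6Σd² / [n(n²−1)] = 1 − 6×36 / (5×24) = 1 − 216/120 ≈ -0.800

-0.800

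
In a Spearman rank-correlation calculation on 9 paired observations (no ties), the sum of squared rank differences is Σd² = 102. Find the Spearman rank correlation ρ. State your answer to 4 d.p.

ρ = 1 − 6Σd² / [n(n²−1)] = 1 − 6×102 / (9×80)
  = 1 − 612/720 = 1 − 0.85000 ≈ 0.1500

0.1500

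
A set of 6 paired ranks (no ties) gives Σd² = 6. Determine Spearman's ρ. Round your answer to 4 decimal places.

0.8286

ρ = 1 − 6Σd² / [n(n²−1)] = 1 − 6×6 / (6×35)
  = 1 − 36/210 = 1 − 0.17143 ≈ 0.8286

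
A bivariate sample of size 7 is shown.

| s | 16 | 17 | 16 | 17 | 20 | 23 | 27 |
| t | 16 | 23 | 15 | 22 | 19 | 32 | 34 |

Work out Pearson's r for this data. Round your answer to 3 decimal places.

n = 7, Σs = 136, Σt = 161, Σs² = 2748, Σt² = 4035, Σst = 3295
nΣst − ΣsΣt = 23065 − 21896 = 1169
nΣs² − (Σs)² = 19236 − 18496 = 740; nΣt² − (Σt)² = 28245 − 25921 = 2324
r = 1169 / √(740 × 2324) = 1169 / 1311.3962 ≈ 0.891

0.891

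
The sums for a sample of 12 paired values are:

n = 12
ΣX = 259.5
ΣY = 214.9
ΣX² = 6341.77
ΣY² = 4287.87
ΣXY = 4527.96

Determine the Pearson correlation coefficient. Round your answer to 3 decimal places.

r = (nΣXY − ΣXΣY) / √[(nΣX² − (ΣX)²)(nΣY² − (ΣY)²)]
Numerator: 12×4527.96 − 259.5×214.9 = -1431.03
Denominator: √[(76101.24 − 67340.25)(51454.44 − 46182.01)] = √[8760.99 × 5272.43] = 6796.4481
r = -1431.03 / 6796.4481 ≈ -0.211

-0.211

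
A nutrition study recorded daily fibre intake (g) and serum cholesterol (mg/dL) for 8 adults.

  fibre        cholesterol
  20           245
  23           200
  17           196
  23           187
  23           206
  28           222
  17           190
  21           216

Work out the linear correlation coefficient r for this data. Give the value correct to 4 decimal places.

n = 8, Σx = 172, Σy = 1662, Σx² = 3790, Σy² = 347886, Σxy = 35853
nΣxy − ΣxΣy = 286824 − 285864 = 960
nΣx² − (Σx)² = 30320 − 29584 = 736; nΣy² − (Σy)² = 2783088 − 2762244 = 20844
r = 960 / √(736 × 20844) = 960 / 3916.7824 ≈ 0.2451

0.2451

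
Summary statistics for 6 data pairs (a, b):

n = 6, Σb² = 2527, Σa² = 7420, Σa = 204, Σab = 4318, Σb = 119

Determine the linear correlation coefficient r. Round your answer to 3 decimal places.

0.957

r = (nΣab − ΣaΣb) / √[(nΣa² − (Σa)²)(nΣb² − (Σb)²)]
Numerator: 6×4318 − 204×119 = 1632
Denominator: √[(44520 − 41616)(15162 − 14161)] = √[2904 × 1001] = 1704.9645
r = 1632 / 1704.9645 ≈ 0.957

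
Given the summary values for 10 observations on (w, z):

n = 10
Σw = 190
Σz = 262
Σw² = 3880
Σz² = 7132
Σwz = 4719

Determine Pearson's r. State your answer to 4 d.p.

r = (nΣwz − ΣwΣz) / √[(nΣw² − (Σw)²)(nΣz² − (Σz)²)]
Numerator: 10×4719 − 190×262 = -2590
Denominator: √[(38800 − 36100)(71320 − 68644)] = √[2700 × 2676] = 2687.9732
r = -2590 / 2687.9732 ≈ -0.9636

-0.9636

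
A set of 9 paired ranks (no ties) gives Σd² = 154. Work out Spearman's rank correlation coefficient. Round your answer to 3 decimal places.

ρ = 1 − 6Σd² / [n(n²−1)] = 1 − 6×154 / (9×80)
  = 1 − 924/720 = 1 − 1.2833 ≈ -0.283

-0.283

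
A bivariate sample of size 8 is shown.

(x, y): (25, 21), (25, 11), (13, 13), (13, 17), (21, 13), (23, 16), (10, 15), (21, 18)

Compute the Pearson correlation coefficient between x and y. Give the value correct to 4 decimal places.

0.1382

n = 8, Σx = 151, Σy = 124, Σx² = 3099, Σy² = 1994, Σxy = 2359
nΣxy − ΣxΣy = 18872 − 18724 = 148
nΣx² − (Σx)² = 24792 − 22801 = 1991; nΣy² − (Σy)² = 15952 − 15376 = 576
r = 148 / √(1991 × 576) = 148 / 1070.8950 ≈ 0.1382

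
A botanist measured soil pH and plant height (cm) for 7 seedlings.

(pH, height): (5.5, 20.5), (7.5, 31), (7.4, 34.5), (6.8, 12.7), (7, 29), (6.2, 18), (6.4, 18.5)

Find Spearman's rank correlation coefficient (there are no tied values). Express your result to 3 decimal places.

Rank pH: 1, 7, 6, 4, 5, 2, 3
Rank height: 4, 6, 7, 1, 5, 2, 3
d = rank(pH) − rank(height): -3, 1, -1, 3, 0, 0, 0; Σd² = 20
ρ = 1 − 6Σd² / [n(n²−1)] = 1 − 6×20 / (7×48) = 1 − 120/336 ≈ 0.643

0.643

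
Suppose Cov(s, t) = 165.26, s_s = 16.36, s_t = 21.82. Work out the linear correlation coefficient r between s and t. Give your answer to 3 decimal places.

0.463

r = Cov(s,t) / (s_s · s_t) = 165.26 / (16.36 × 21.82)
  = 165.26 / 356.9752 ≈ 0.463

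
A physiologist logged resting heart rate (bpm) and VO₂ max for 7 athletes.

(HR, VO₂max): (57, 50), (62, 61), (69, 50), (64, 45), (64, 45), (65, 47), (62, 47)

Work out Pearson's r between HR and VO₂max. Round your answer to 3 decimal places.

n = 7, Σx = 443, Σy = 345, Σx² = 28115, Σy² = 17189, Σxy = 21811
nΣxy − ΣxΣy = 152677 − 152835 = -158
nΣx² − (Σx)² = 196805 − 196249 = 556; nΣy² − (Σy)² = 120323 − 119025 = 1298
r = -158 / √(556 × 1298) = -158 / 849.5222 ≈ -0.186

-0.186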